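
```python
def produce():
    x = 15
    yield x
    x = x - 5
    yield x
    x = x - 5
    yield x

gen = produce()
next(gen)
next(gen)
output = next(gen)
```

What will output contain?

Step 1: Trace through generator execution:
  Yield 1: x starts at 15, yield 15
  Yield 2: x = 15 - 5 = 10, yield 10
  Yield 3: x = 10 - 5 = 5, yield 5
Step 2: First next() gets 15, second next() gets the second value, third next() yields 5.
Therefore output = 5.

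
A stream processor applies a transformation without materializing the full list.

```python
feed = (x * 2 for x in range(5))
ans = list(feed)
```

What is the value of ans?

Step 1: For each x in range(5), compute x*2:
  x=0: 0*2 = 0
  x=1: 1*2 = 2
  x=2: 2*2 = 4
  x=3: 3*2 = 6
  x=4: 4*2 = 8
Therefore ans = [0, 2, 4, 6, 8].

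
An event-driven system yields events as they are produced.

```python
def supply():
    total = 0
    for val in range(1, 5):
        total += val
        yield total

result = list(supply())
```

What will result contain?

Step 1: Generator accumulates running sum:
  val=1: total = 1, yield 1
  val=2: total = 3, yield 3
  val=3: total = 6, yield 6
  val=4: total = 10, yield 10
Therefore result = [1, 3, 6, 10].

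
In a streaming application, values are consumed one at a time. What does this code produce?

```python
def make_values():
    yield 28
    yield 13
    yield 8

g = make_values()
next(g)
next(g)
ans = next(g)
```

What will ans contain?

Step 1: make_values() creates a generator.
Step 2: next(g) yields 28 (consumed and discarded).
Step 3: next(g) yields 13 (consumed and discarded).
Step 4: next(g) yields 8, assigned to ans.
Therefore ans = 8.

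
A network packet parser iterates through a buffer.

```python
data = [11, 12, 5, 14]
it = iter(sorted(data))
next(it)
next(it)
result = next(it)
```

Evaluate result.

Step 1: sorted([11, 12, 5, 14]) = [5, 11, 12, 14].
Step 2: Create iterator and skip 2 elements.
Step 3: next() returns 12.
Therefore result = 12.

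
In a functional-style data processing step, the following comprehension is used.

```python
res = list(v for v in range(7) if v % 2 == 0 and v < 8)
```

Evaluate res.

Step 1: Filter range(7) where v % 2 == 0 and v < 8:
  v=0: both conditions met, included
  v=1: excluded (1 % 2 != 0)
  v=2: both conditions met, included
  v=3: excluded (3 % 2 != 0)
  v=4: both conditions met, included
  v=5: excluded (5 % 2 != 0)
  v=6: both conditions met, included
Therefore res = [0, 2, 4, 6].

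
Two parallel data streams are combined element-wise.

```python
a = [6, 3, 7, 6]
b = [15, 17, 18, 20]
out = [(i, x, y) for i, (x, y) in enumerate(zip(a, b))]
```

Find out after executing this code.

Step 1: enumerate(zip(a, b)) gives index with paired elements:
  i=0: (6, 15)
  i=1: (3, 17)
  i=2: (7, 18)
  i=3: (6, 20)
Therefore out = [(0, 6, 15), (1, 3, 17), (2, 7, 18), (3, 6, 20)].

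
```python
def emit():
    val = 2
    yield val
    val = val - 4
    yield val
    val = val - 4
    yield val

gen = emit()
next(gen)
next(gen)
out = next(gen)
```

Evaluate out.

Step 1: Trace through generator execution:
  Yield 1: val starts at 2, yield 2
  Yield 2: val = 2 - 4 = -2, yield -2
  Yield 3: val = -2 - 4 = -6, yield -6
Step 2: First next() gets 2, second next() gets the second value, third next() yields -6.
Therefore out = -6.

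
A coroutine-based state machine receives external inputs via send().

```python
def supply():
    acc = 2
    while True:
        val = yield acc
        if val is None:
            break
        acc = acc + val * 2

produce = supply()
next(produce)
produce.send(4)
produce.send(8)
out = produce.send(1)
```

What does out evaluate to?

Step 1: next() -> yield acc=2.
Step 2: send(4) -> val=4, acc = 2 + 4*2 = 10, yield 10.
Step 3: send(8) -> val=8, acc = 10 + 8*2 = 26, yield 26.
Step 4: send(1) -> val=1, acc = 26 + 1*2 = 28, yield 28.
Therefore out = 28.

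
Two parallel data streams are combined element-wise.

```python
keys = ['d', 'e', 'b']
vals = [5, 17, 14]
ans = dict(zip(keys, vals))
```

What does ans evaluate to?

Step 1: zip pairs keys with values:
  'd' -> 5
  'e' -> 17
  'b' -> 14
Therefore ans = {'d': 5, 'e': 17, 'b': 14}.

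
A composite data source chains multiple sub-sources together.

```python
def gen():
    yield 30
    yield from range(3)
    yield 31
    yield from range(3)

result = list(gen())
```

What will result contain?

Step 1: Trace yields in order:
  yield 30
  yield 0
  yield 1
  yield 2
  yield 31
  yield 0
  yield 1
  yield 2
Therefore result = [30, 0, 1, 2, 31, 0, 1, 2].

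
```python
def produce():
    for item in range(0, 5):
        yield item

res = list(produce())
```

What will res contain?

Step 1: The generator yields each value from range(0, 5).
Step 2: list() consumes all yields: [0, 1, 2, 3, 4].
Therefore res = [0, 1, 2, 3, 4].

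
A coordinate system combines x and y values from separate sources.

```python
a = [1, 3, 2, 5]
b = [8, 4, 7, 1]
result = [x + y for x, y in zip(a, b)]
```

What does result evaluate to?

Step 1: Add corresponding elements:
  1 + 8 = 9
  3 + 4 = 7
  2 + 7 = 9
  5 + 1 = 6
Therefore result = [9, 7, 9, 6].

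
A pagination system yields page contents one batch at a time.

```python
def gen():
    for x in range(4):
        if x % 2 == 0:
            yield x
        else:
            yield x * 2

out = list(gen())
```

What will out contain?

Step 1: For each x in range(4), yield x if even, else x*2:
  x=0 (even): yield 0
  x=1 (odd): yield 1*2 = 2
  x=2 (even): yield 2
  x=3 (odd): yield 3*2 = 6
Therefore out = [0, 2, 2, 6].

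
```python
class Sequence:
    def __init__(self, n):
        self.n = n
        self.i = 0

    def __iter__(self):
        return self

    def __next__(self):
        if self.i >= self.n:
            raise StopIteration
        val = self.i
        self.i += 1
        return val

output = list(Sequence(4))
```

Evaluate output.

Step 1: Sequence(4) creates an iterator counting 0 to 3.
Step 2: list() consumes all values: [0, 1, 2, 3].
Therefore output = [0, 1, 2, 3].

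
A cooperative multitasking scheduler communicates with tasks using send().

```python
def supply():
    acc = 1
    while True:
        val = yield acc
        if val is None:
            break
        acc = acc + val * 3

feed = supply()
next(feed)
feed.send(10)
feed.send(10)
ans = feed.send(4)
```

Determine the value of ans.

Step 1: next() -> yield acc=1.
Step 2: send(10) -> val=10, acc = 1 + 10*3 = 31, yield 31.
Step 3: send(10) -> val=10, acc = 31 + 10*3 = 61, yield 61.
Step 4: send(4) -> val=4, acc = 61 + 4*3 = 73, yield 73.
Therefore ans = 73.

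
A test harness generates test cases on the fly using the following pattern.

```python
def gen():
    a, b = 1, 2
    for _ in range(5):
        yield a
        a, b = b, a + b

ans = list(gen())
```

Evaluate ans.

Step 1: Fibonacci-like sequence starting with a=1, b=2:
  Iteration 1: yield a=1, then a,b = 2,3
  Iteration 2: yield a=2, then a,b = 3,5
  Iteration 3: yield a=3, then a,b = 5,8
  Iteration 4: yield a=5, then a,b = 8,13
  Iteration 5: yield a=8, then a,b = 13,21
Therefore ans = [1, 2, 3, 5, 8].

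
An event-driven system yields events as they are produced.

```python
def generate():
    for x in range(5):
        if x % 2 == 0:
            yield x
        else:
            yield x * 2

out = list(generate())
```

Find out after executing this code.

Step 1: For each x in range(5), yield x if even, else x*2:
  x=0 (even): yield 0
  x=1 (odd): yield 1*2 = 2
  x=2 (even): yield 2
  x=3 (odd): yield 3*2 = 6
  x=4 (even): yield 4
Therefore out = [0, 2, 2, 6, 4].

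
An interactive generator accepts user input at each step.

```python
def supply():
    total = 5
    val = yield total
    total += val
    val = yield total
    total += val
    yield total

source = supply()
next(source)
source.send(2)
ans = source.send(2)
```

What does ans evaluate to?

Step 1: next() -> yield total=5.
Step 2: send(2) -> val=2, total = 5+2 = 7, yield 7.
Step 3: send(2) -> val=2, total = 7+2 = 9, yield 9.
Therefore ans = 9.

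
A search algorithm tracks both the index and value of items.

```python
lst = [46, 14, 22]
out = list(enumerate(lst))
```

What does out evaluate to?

Step 1: enumerate pairs each element with its index:
  (0, 46)
  (1, 14)
  (2, 22)
Therefore out = [(0, 46), (1, 14), (2, 22)].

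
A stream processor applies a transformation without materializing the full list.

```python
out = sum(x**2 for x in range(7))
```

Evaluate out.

Step 1: Compute x**2 for each x in range(7):
  x=0: 0**2 = 0
  x=1: 1**2 = 1
  x=2: 2**2 = 4
  x=3: 3**2 = 9
  x=4: 4**2 = 16
  x=5: 5**2 = 25
  x=6: 6**2 = 36
Step 2: sum = 0 + 1 + 4 + 9 + 16 + 25 + 36 = 91.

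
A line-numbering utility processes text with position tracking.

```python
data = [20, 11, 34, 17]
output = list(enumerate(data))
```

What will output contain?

Step 1: enumerate pairs each element with its index:
  (0, 20)
  (1, 11)
  (2, 34)
  (3, 17)
Therefore output = [(0, 20), (1, 11), (2, 34), (3, 17)].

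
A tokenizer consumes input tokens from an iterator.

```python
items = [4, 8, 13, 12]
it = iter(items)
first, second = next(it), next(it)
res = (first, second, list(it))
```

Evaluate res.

Step 1: Create iterator over [4, 8, 13, 12].
Step 2: first = 4, second = 8.
Step 3: Remaining elements: [13, 12].
Therefore res = (4, 8, [13, 12]).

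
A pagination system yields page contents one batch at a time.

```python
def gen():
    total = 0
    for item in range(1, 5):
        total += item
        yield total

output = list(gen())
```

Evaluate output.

Step 1: Generator accumulates running sum:
  item=1: total = 1, yield 1
  item=2: total = 3, yield 3
  item=3: total = 6, yield 6
  item=4: total = 10, yield 10
Therefore output = [1, 3, 6, 10].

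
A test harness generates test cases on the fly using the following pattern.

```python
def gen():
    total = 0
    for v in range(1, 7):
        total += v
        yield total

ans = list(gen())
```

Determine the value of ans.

Step 1: Generator accumulates running sum:
  v=1: total = 1, yield 1
  v=2: total = 3, yield 3
  v=3: total = 6, yield 6
  v=4: total = 10, yield 10
  v=5: total = 15, yield 15
  v=6: total = 21, yield 21
Therefore ans = [1, 3, 6, 10, 15, 21].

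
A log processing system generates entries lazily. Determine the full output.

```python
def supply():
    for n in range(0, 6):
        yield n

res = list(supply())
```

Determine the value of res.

Step 1: The generator yields each value from range(0, 6).
Step 2: list() consumes all yields: [0, 1, 2, 3, 4, 5].
Therefore res = [0, 1, 2, 3, 4, 5].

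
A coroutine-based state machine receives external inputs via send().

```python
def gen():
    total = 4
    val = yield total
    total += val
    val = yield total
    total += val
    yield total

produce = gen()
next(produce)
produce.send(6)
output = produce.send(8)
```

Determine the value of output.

Step 1: next() -> yield total=4.
Step 2: send(6) -> val=6, total = 4+6 = 10, yield 10.
Step 3: send(8) -> val=8, total = 10+8 = 18, yield 18.
Therefore output = 18.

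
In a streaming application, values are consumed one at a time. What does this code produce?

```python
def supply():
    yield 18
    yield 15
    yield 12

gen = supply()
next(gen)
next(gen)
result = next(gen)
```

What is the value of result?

Step 1: supply() creates a generator.
Step 2: next(gen) yields 18 (consumed and discarded).
Step 3: next(gen) yields 15 (consumed and discarded).
Step 4: next(gen) yields 12, assigned to result.
Therefore result = 12.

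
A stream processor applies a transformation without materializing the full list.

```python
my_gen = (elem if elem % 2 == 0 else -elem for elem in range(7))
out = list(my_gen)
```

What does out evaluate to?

Step 1: For each elem in range(7), yield elem if even, else -elem:
  elem=0: even, yield 0
  elem=1: odd, yield -1
  elem=2: even, yield 2
  elem=3: odd, yield -3
  elem=4: even, yield 4
  elem=5: odd, yield -5
  elem=6: even, yield 6
Therefore out = [0, -1, 2, -3, 4, -5, 6].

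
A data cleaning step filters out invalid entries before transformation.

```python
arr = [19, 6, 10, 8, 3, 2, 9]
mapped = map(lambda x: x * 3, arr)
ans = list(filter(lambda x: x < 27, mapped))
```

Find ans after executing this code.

Step 1: Map x * 3:
  19 -> 57
  6 -> 18
  10 -> 30
  8 -> 24
  3 -> 9
  2 -> 6
  9 -> 27
Step 2: Filter for < 27:
  57: removed
  18: kept
  30: removed
  24: kept
  9: kept
  6: kept
  27: removed
Therefore ans = [18, 24, 9, 6].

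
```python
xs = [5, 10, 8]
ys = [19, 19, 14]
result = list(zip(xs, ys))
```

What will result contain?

Step 1: zip pairs elements at same index:
  Index 0: (5, 19)
  Index 1: (10, 19)
  Index 2: (8, 14)
Therefore result = [(5, 19), (10, 19), (8, 14)].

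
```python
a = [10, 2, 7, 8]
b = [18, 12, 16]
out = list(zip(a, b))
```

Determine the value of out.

Step 1: zip stops at shortest (len(a)=4, len(b)=3):
  Index 0: (10, 18)
  Index 1: (2, 12)
  Index 2: (7, 16)
Step 2: Last element of a (8) has no pair, dropped.
Therefore out = [(10, 18), (2, 12), (7, 16)].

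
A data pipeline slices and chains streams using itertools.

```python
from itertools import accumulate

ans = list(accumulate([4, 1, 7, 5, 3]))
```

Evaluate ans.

Step 1: accumulate computes running sums:
  + 4 = 4
  + 1 = 5
  + 7 = 12
  + 5 = 17
  + 3 = 20
Therefore ans = [4, 5, 12, 17, 20].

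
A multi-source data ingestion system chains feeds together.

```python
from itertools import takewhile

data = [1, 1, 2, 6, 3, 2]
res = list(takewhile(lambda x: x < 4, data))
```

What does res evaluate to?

Step 1: takewhile stops at first element >= 4:
  1 < 4: take
  1 < 4: take
  2 < 4: take
  6 >= 4: stop
Therefore res = [1, 1, 2].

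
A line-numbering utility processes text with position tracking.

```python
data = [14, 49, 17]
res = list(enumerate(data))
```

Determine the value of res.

Step 1: enumerate pairs each element with its index:
  (0, 14)
  (1, 49)
  (2, 17)
Therefore res = [(0, 14), (1, 49), (2, 17)].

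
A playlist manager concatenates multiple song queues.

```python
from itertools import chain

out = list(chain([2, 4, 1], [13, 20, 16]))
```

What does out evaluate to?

Step 1: chain() concatenates iterables: [2, 4, 1] + [13, 20, 16].
Therefore out = [2, 4, 1, 13, 20, 16].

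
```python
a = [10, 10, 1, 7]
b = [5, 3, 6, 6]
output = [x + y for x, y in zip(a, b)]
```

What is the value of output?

Step 1: Add corresponding elements:
  10 + 5 = 15
  10 + 3 = 13
  1 + 6 = 7
  7 + 6 = 13
Therefore output = [15, 13, 7, 13].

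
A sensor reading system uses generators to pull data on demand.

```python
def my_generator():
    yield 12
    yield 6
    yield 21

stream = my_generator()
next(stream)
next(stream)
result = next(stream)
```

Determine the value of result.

Step 1: my_generator() creates a generator.
Step 2: next(stream) yields 12 (consumed and discarded).
Step 3: next(stream) yields 6 (consumed and discarded).
Step 4: next(stream) yields 21, assigned to result.
Therefore result = 21.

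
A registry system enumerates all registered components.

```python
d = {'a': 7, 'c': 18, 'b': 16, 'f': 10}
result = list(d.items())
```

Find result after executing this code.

Step 1: d.items() returns (key, value) pairs in insertion order.
Therefore result = [('a', 7), ('c', 18), ('b', 16), ('f', 10)].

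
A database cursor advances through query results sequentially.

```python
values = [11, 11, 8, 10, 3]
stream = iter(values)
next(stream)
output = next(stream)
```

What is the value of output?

Step 1: Create iterator over [11, 11, 8, 10, 3].
Step 2: next() consumes 11.
Step 3: next() returns 11.
Therefore output = 11.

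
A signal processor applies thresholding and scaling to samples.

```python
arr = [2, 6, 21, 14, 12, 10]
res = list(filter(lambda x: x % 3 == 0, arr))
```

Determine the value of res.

Step 1: Filter elements divisible by 3:
  2 % 3 = 2: removed
  6 % 3 = 0: kept
  21 % 3 = 0: kept
  14 % 3 = 2: removed
  12 % 3 = 0: kept
  10 % 3 = 1: removed
Therefore res = [6, 21, 12].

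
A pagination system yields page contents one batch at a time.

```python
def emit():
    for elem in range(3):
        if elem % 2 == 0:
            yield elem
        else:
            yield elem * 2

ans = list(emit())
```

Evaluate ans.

Step 1: For each elem in range(3), yield elem if even, else elem*2:
  elem=0 (even): yield 0
  elem=1 (odd): yield 1*2 = 2
  elem=2 (even): yield 2
Therefore ans = [0, 2, 2].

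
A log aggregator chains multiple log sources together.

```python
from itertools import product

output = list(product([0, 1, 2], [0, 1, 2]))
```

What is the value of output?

Step 1: product([0, 1, 2], [0, 1, 2]) gives all pairs:
  (0, 0)
  (0, 1)
  (0, 2)
  (1, 0)
  (1, 1)
  (1, 2)
  (2, 0)
  (2, 1)
  (2, 2)
Therefore output = [(0, 0), (0, 1), (0, 2), (1, 0), (1, 1), (1, 2), (2, 0), (2, 1), (2, 2)].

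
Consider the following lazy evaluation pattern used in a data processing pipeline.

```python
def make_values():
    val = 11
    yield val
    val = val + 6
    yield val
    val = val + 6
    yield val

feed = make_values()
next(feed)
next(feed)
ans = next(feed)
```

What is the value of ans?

Step 1: Trace through generator execution:
  Yield 1: val starts at 11, yield 11
  Yield 2: val = 11 + 6 = 17, yield 17
  Yield 3: val = 17 + 6 = 23, yield 23
Step 2: First next() gets 11, second next() gets the second value, third next() yields 23.
Therefore ans = 23.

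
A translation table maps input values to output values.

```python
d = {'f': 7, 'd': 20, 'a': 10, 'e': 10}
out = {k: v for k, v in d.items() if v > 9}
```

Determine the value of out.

Step 1: Filter items where value > 9:
  'f': 7 <= 9: removed
  'd': 20 > 9: kept
  'a': 10 > 9: kept
  'e': 10 > 9: kept
Therefore out = {'d': 20, 'a': 10, 'e': 10}.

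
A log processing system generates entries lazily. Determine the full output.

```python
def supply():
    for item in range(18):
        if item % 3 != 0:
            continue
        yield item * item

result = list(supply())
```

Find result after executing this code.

Step 1: Only yield item**2 when item is divisible by 3:
  item=0: 0 % 3 == 0, yield 0**2 = 0
  item=3: 3 % 3 == 0, yield 3**2 = 9
  item=6: 6 % 3 == 0, yield 6**2 = 36
  item=9: 9 % 3 == 0, yield 9**2 = 81
  item=12: 12 % 3 == 0, yield 12**2 = 144
  item=15: 15 % 3 == 0, yield 15**2 = 225
Therefore result = [0, 9, 36, 81, 144, 225].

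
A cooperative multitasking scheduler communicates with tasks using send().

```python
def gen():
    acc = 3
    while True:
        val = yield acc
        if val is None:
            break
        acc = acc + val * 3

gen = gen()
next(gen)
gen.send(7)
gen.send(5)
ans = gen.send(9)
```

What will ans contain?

Step 1: next() -> yield acc=3.
Step 2: send(7) -> val=7, acc = 3 + 7*3 = 24, yield 24.
Step 3: send(5) -> val=5, acc = 24 + 5*3 = 39, yield 39.
Step 4: send(9) -> val=9, acc = 39 + 9*3 = 66, yield 66.
Therefore ans = 66.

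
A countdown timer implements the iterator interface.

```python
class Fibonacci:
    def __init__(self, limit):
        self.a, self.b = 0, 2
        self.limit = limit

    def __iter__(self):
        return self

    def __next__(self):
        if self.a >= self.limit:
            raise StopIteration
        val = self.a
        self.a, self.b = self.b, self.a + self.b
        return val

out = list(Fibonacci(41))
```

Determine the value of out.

Step 1: Fibonacci-like sequence (a=0, b=2) until >= 41:
  Yield 0, then a,b = 2,2
  Yield 2, then a,b = 2,4
  Yield 2, then a,b = 4,6
  Yield 4, then a,b = 6,10
  Yield 6, then a,b = 10,16
  Yield 10, then a,b = 16,26
  Yield 16, then a,b = 26,42
  Yield 26, then a,b = 42,68
Step 2: 42 >= 41, stop.
Therefore out = [0, 2, 2, 4, 6, 10, 16, 26].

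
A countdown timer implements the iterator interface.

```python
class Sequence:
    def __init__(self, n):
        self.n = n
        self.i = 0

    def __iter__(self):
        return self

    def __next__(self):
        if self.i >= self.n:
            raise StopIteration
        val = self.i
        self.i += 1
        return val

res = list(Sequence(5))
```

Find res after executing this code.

Step 1: Sequence(5) creates an iterator counting 0 to 4.
Step 2: list() consumes all values: [0, 1, 2, 3, 4].
Therefore res = [0, 1, 2, 3, 4].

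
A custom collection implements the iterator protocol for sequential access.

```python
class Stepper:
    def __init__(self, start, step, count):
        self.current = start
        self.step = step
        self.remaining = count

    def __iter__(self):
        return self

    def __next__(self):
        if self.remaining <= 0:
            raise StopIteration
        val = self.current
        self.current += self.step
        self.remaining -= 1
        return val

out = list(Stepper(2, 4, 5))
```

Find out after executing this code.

Step 1: Stepper starts at 2, increments by 4, for 5 steps:
  Yield 2, then current += 4
  Yield 6, then current += 4
  Yield 10, then current += 4
  Yield 14, then current += 4
  Yield 18, then current += 4
Therefore out = [2, 6, 10, 14, 18].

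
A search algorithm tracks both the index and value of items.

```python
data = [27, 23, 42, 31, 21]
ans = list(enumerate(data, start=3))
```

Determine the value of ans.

Step 1: enumerate with start=3:
  (3, 27)
  (4, 23)
  (5, 42)
  (6, 31)
  (7, 21)
Therefore ans = [(3, 27), (4, 23), (5, 42), (6, 31), (7, 21)].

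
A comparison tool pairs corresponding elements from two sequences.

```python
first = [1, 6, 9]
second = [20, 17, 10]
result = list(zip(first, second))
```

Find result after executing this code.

Step 1: zip pairs elements at same index:
  Index 0: (1, 20)
  Index 1: (6, 17)
  Index 2: (9, 10)
Therefore result = [(1, 20), (6, 17), (9, 10)].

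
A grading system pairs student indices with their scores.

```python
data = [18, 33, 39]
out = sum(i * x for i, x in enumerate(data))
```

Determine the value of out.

Step 1: Compute i * x for each (i, x) in enumerate([18, 33, 39]):
  i=0, x=18: 0*18 = 0
  i=1, x=33: 1*33 = 33
  i=2, x=39: 2*39 = 78
Step 2: sum = 0 + 33 + 78 = 111.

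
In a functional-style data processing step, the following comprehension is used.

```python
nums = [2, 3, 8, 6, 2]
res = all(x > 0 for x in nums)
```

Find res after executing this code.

Step 1: Check x > 0 for each element in [2, 3, 8, 6, 2]:
  2 > 0: True
  3 > 0: True
  8 > 0: True
  6 > 0: True
  2 > 0: True
Step 2: all() returns True.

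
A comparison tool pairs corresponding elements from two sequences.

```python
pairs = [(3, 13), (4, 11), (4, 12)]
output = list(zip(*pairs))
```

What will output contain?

Step 1: zip(*pairs) transposes: unzips [(3, 13), (4, 11), (4, 12)] into separate sequences.
Step 2: First elements: (3, 4, 4), second elements: (13, 11, 12).
Therefore output = [(3, 4, 4), (13, 11, 12)].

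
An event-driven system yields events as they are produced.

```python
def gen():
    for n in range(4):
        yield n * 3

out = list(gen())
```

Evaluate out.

Step 1: For each n in range(4), yield n * 3:
  n=0: yield 0 * 3 = 0
  n=1: yield 1 * 3 = 3
  n=2: yield 2 * 3 = 6
  n=3: yield 3 * 3 = 9
Therefore out = [0, 3, 6, 9].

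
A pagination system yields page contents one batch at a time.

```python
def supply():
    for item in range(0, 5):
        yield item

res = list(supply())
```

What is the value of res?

Step 1: The generator yields each value from range(0, 5).
Step 2: list() consumes all yields: [0, 1, 2, 3, 4].
Therefore res = [0, 1, 2, 3, 4].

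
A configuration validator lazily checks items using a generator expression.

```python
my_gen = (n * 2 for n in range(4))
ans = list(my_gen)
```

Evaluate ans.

Step 1: For each n in range(4), compute n*2:
  n=0: 0*2 = 0
  n=1: 1*2 = 2
  n=2: 2*2 = 4
  n=3: 3*2 = 6
Therefore ans = [0, 2, 4, 6].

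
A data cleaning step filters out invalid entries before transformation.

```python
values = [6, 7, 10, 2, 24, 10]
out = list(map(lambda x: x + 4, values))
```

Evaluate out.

Step 1: Apply lambda x: x + 4 to each element:
  6 -> 10
  7 -> 11
  10 -> 14
  2 -> 6
  24 -> 28
  10 -> 14
Therefore out = [10, 11, 14, 6, 28, 14].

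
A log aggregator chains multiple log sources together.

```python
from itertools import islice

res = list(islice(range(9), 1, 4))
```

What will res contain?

Step 1: islice(range(9), 1, 4) takes elements at indices [1, 4).
Step 2: Elements: [1, 2, 3].
Therefore res = [1, 2, 3].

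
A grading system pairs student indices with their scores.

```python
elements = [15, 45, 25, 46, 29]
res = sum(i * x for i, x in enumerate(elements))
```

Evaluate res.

Step 1: Compute i * x for each (i, x) in enumerate([15, 45, 25, 46, 29]):
  i=0, x=15: 0*15 = 0
  i=1, x=45: 1*45 = 45
  i=2, x=25: 2*25 = 50
  i=3, x=46: 3*46 = 138
  i=4, x=29: 4*29 = 116
Step 2: sum = 0 + 45 + 50 + 138 + 116 = 349.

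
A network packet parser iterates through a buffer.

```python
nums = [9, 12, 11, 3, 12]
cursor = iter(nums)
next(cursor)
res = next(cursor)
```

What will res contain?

Step 1: Create iterator over [9, 12, 11, 3, 12].
Step 2: next() consumes 9.
Step 3: next() returns 12.
Therefore res = 12.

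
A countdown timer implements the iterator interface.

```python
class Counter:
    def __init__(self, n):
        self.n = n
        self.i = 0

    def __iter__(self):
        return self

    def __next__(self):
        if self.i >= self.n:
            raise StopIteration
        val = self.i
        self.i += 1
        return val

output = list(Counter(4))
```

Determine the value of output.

Step 1: Counter(4) creates an iterator counting 0 to 3.
Step 2: list() consumes all values: [0, 1, 2, 3].
Therefore output = [0, 1, 2, 3].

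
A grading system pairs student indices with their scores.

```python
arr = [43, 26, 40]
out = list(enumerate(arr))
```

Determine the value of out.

Step 1: enumerate pairs each element with its index:
  (0, 43)
  (1, 26)
  (2, 40)
Therefore out = [(0, 43), (1, 26), (2, 40)].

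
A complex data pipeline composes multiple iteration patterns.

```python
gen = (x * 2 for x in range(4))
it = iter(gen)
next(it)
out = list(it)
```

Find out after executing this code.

Step 1: Generator produces [0, 2, 4, 6].
Step 2: next(it) consumes first element (0).
Step 3: list(it) collects remaining: [2, 4, 6].
Therefore out = [2, 4, 6].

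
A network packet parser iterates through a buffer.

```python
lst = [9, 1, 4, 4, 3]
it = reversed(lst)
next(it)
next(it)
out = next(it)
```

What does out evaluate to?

Step 1: reversed([9, 1, 4, 4, 3]) gives iterator: [3, 4, 4, 1, 9].
Step 2: First next() = 3, second next() = 4.
Step 3: Third next() = 4.
Therefore out = 4.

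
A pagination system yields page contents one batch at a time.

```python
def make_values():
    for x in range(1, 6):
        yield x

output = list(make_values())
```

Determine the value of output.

Step 1: The generator yields each value from range(1, 6).
Step 2: list() consumes all yields: [1, 2, 3, 4, 5].
Therefore output = [1, 2, 3, 4, 5].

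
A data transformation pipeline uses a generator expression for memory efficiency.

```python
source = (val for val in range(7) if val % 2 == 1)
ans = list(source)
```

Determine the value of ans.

Step 1: Filter range(7) keeping only odd values:
  val=0: even, excluded
  val=1: odd, included
  val=2: even, excluded
  val=3: odd, included
  val=4: even, excluded
  val=5: odd, included
  val=6: even, excluded
Therefore ans = [1, 3, 5].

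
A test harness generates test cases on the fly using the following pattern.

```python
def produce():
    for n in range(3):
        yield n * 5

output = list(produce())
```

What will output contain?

Step 1: For each n in range(3), yield n * 5:
  n=0: yield 0 * 5 = 0
  n=1: yield 1 * 5 = 5
  n=2: yield 2 * 5 = 10
Therefore output = [0, 5, 10].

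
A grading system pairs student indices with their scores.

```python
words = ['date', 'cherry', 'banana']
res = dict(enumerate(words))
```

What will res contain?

Step 1: enumerate pairs indices with words:
  0 -> 'date'
  1 -> 'cherry'
  2 -> 'banana'
Therefore res = {0: 'date', 1: 'cherry', 2: 'banana'}.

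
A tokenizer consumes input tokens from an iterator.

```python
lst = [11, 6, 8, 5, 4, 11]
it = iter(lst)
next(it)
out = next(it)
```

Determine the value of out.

Step 1: Create iterator over [11, 6, 8, 5, 4, 11].
Step 2: next() consumes 11.
Step 3: next() returns 6.
Therefore out = 6.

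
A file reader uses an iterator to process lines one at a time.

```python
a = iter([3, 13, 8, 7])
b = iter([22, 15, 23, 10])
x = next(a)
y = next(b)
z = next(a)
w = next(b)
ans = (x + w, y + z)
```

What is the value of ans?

Step 1: a iterates [3, 13, 8, 7], b iterates [22, 15, 23, 10].
Step 2: x = next(a) = 3, y = next(b) = 22.
Step 3: z = next(a) = 13, w = next(b) = 15.
Step 4: ans = (3 + 15, 22 + 13) = (18, 35).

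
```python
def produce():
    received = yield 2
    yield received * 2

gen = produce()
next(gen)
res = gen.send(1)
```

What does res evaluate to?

Step 1: next(gen) advances to first yield, producing 2.
Step 2: send(1) resumes, received = 1.
Step 3: yield received * 2 = 1 * 2 = 2.
Therefore res = 2.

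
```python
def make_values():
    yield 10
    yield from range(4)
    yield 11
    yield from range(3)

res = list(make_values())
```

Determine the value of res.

Step 1: Trace yields in order:
  yield 10
  yield 0
  yield 1
  yield 2
  yield 3
  yield 11
  yield 0
  yield 1
  yield 2
Therefore res = [10, 0, 1, 2, 3, 11, 0, 1, 2].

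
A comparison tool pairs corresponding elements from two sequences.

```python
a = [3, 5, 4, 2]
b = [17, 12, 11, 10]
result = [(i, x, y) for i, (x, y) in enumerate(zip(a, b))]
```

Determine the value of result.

Step 1: enumerate(zip(a, b)) gives index with paired elements:
  i=0: (3, 17)
  i=1: (5, 12)
  i=2: (4, 11)
  i=3: (2, 10)
Therefore result = [(0, 3, 17), (1, 5, 12), (2, 4, 11), (3, 2, 10)].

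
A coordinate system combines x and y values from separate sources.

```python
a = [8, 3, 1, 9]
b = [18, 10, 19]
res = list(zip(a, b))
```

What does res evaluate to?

Step 1: zip stops at shortest (len(a)=4, len(b)=3):
  Index 0: (8, 18)
  Index 1: (3, 10)
  Index 2: (1, 19)
Step 2: Last element of a (9) has no pair, dropped.
Therefore res = [(8, 18), (3, 10), (1, 19)].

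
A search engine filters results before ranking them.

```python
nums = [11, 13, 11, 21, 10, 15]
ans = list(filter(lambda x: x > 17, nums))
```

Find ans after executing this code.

Step 1: Filter elements > 17:
  11: removed
  13: removed
  11: removed
  21: kept
  10: removed
  15: removed
Therefore ans = [21].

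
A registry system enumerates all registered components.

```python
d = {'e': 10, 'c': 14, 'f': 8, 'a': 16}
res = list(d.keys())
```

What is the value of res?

Step 1: d.keys() returns the dictionary keys in insertion order.
Therefore res = ['e', 'c', 'f', 'a'].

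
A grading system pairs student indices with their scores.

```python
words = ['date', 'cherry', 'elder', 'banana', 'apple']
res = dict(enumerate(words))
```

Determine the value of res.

Step 1: enumerate pairs indices with words:
  0 -> 'date'
  1 -> 'cherry'
  2 -> 'elder'
  3 -> 'banana'
  4 -> 'apple'
Therefore res = {0: 'date', 1: 'cherry', 2: 'elder', 3: 'banana', 4: 'apple'}.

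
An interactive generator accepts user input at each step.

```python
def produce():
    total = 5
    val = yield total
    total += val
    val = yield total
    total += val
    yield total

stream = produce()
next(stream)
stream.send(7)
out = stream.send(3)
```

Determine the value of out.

Step 1: next() -> yield total=5.
Step 2: send(7) -> val=7, total = 5+7 = 12, yield 12.
Step 3: send(3) -> val=3, total = 12+3 = 15, yield 15.
Therefore out = 15.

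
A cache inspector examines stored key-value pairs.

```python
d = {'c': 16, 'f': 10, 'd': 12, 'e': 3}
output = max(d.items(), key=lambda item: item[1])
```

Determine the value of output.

Step 1: Find item with maximum value:
  ('c', 16)
  ('f', 10)
  ('d', 12)
  ('e', 3)
Step 2: Maximum value is 16 at key 'c'.
Therefore output = ('c', 16).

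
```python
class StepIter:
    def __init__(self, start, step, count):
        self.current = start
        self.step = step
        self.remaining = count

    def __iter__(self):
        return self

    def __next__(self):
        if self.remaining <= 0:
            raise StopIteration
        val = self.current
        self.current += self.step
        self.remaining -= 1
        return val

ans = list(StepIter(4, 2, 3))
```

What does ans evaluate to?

Step 1: StepIter starts at 4, increments by 2, for 3 steps:
  Yield 4, then current += 2
  Yield 6, then current += 2
  Yield 8, then current += 2
Therefore ans = [4, 6, 8].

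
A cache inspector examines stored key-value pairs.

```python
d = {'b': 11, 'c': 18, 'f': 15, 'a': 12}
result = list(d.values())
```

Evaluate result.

Step 1: d.values() returns the dictionary values in insertion order.
Therefore result = [11, 18, 15, 12].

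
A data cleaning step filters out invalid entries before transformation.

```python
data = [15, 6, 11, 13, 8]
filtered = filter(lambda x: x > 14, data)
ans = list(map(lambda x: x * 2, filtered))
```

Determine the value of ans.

Step 1: Filter data for elements > 14:
  15: kept
  6: removed
  11: removed
  13: removed
  8: removed
Step 2: Map x * 2 on filtered [15]:
  15 -> 30
Therefore ans = [30].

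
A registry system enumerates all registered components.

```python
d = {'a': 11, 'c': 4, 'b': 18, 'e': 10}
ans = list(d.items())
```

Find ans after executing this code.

Step 1: d.items() returns (key, value) pairs in insertion order.
Therefore ans = [('a', 11), ('c', 4), ('b', 18), ('e', 10)].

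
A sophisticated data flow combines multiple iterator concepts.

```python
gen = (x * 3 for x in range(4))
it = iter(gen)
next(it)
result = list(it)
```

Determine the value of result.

Step 1: Generator produces [0, 3, 6, 9].
Step 2: next(it) consumes first element (0).
Step 3: list(it) collects remaining: [3, 6, 9].
Therefore result = [3, 6, 9].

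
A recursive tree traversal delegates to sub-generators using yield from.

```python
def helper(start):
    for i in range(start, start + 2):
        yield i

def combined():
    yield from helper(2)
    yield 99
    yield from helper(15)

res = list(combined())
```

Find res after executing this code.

Step 1: combined() delegates to helper(2):
  yield 2
  yield 3
Step 2: yield 99
Step 3: Delegates to helper(15):
  yield 15
  yield 16
Therefore res = [2, 3, 99, 15, 16].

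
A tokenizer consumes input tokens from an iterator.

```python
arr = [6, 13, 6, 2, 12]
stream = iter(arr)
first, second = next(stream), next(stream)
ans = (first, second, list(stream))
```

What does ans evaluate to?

Step 1: Create iterator over [6, 13, 6, 2, 12].
Step 2: first = 6, second = 13.
Step 3: Remaining elements: [6, 2, 12].
Therefore ans = (6, 13, [6, 2, 12]).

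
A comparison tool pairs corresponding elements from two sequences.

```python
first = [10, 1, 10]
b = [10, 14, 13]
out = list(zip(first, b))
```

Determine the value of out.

Step 1: zip pairs elements at same index:
  Index 0: (10, 10)
  Index 1: (1, 14)
  Index 2: (10, 13)
Therefore out = [(10, 10), (1, 14), (10, 13)].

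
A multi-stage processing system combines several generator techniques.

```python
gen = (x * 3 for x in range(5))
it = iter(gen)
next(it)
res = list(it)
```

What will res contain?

Step 1: Generator produces [0, 3, 6, 9, 12].
Step 2: next(it) consumes first element (0).
Step 3: list(it) collects remaining: [3, 6, 9, 12].
Therefore res = [3, 6, 9, 12].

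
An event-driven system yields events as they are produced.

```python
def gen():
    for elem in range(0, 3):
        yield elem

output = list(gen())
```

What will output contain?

Step 1: The generator yields each value from range(0, 3).
Step 2: list() consumes all yields: [0, 1, 2].
Therefore output = [0, 1, 2].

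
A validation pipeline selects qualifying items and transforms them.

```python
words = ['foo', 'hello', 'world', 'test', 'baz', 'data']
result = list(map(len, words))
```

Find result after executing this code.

Step 1: Map len() to each word:
  'foo' -> 3
  'hello' -> 5
  'world' -> 5
  'test' -> 4
  'baz' -> 3
  'data' -> 4
Therefore result = [3, 5, 5, 4, 3, 4].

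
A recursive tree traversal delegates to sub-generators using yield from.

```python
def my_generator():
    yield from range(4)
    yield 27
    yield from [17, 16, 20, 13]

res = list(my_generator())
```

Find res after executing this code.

Step 1: Trace yields in order:
  yield 0
  yield 1
  yield 2
  yield 3
  yield 27
  yield 17
  yield 16
  yield 20
  yield 13
Therefore res = [0, 1, 2, 3, 27, 17, 16, 20, 13].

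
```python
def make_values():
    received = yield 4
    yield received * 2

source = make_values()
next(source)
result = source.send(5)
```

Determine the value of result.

Step 1: next(source) advances to first yield, producing 4.
Step 2: send(5) resumes, received = 5.
Step 3: yield received * 2 = 5 * 2 = 10.
Therefore result = 10.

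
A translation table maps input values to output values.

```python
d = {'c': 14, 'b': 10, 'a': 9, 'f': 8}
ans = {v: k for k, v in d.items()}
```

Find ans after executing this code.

Step 1: Invert dict (swap keys and values):
  'c': 14 -> 14: 'c'
  'b': 10 -> 10: 'b'
  'a': 9 -> 9: 'a'
  'f': 8 -> 8: 'f'
Therefore ans = {14: 'c', 10: 'b', 9: 'a', 8: 'f'}.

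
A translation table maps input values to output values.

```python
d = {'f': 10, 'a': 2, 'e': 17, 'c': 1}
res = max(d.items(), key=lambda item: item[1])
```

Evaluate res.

Step 1: Find item with maximum value:
  ('f', 10)
  ('a', 2)
  ('e', 17)
  ('c', 1)
Step 2: Maximum value is 17 at key 'e'.
Therefore res = ('e', 17).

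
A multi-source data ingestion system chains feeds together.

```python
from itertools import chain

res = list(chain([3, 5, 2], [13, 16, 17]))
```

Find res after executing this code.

Step 1: chain() concatenates iterables: [3, 5, 2] + [13, 16, 17].
Therefore res = [3, 5, 2, 13, 16, 17].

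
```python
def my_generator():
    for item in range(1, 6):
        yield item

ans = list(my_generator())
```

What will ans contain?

Step 1: The generator yields each value from range(1, 6).
Step 2: list() consumes all yields: [1, 2, 3, 4, 5].
Therefore ans = [1, 2, 3, 4, 5].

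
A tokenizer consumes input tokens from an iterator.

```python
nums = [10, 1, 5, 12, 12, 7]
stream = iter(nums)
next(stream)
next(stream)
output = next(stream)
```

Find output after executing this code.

Step 1: Create iterator over [10, 1, 5, 12, 12, 7].
Step 2: next() consumes 10.
Step 3: next() consumes 1.
Step 4: next() returns 5.
Therefore output = 5.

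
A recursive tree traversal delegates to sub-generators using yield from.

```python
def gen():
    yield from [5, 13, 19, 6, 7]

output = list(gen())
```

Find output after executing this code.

Step 1: yield from delegates to the iterable, yielding each element.
Step 2: Collected values: [5, 13, 19, 6, 7].
Therefore output = [5, 13, 19, 6, 7].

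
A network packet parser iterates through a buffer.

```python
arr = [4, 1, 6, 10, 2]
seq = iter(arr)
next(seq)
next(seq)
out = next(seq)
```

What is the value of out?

Step 1: Create iterator over [4, 1, 6, 10, 2].
Step 2: next() consumes 4.
Step 3: next() consumes 1.
Step 4: next() returns 6.
Therefore out = 6.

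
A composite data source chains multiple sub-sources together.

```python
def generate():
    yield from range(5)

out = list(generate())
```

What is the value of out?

Step 1: yield from delegates to the iterable, yielding each element.
Step 2: Collected values: [0, 1, 2, 3, 4].
Therefore out = [0, 1, 2, 3, 4].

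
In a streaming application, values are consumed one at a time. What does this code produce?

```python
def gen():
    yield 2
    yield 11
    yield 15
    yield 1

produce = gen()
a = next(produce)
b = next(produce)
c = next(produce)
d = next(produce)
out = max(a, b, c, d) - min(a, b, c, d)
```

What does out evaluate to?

Step 1: Create generator and consume all values:
  a = next(produce) = 2
  b = next(produce) = 11
  c = next(produce) = 15
  d = next(produce) = 1
Step 2: max = 15, min = 1, out = 15 - 1 = 14.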